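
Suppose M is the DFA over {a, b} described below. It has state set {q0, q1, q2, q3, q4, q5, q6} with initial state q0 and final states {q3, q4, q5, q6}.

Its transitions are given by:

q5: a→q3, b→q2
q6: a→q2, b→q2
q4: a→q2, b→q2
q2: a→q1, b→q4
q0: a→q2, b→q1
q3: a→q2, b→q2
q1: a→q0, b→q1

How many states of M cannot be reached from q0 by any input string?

Starting at q0 and following transitions, the reachable set is {q0, q1, q2, q4}. That leaves q3, q5, q6 unreachable — 3 in total.

3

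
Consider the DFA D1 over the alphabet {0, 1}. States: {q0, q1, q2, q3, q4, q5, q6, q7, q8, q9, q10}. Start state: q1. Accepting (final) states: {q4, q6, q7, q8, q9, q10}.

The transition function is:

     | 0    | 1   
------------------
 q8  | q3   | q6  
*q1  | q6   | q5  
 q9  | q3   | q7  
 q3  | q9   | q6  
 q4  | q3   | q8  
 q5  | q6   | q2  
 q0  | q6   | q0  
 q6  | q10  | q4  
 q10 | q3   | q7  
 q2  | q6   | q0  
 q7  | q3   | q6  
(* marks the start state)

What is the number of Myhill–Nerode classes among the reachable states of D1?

5

All states are reachable from the start state.
P0 = {q4,q6,q7,q8,q9,q10} | {q0,q1,q2,q3,q5}.
On input 0, block {q4,q6,q7,q8,q9,q10} splits into {q4,q7,q8,q9,q10} and {q6}.
On input 1, block {q4,q7,q8,q9,q10} splits into {q4,q9,q10} and {q7,q8}.
Split {q0,q1,q2,q3,q5} by δ(·,0) → {q0,q1,q2,q5} and {q3}.
The partition is now stable with 5 blocks: {q4,q9,q10} | {q0,q1,q2,q5} | {q6} | {q7,q8} | {q3}.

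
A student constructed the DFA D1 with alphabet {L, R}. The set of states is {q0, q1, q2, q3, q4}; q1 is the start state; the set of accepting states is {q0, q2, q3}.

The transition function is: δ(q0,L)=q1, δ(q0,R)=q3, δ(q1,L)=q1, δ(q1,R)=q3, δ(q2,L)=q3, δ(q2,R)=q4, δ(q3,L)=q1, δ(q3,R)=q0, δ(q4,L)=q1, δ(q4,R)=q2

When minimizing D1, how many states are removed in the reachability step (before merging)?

2

BFS from q1 reaches {q0, q1, q3}; the 2 state(s) q2, q4 are never visited.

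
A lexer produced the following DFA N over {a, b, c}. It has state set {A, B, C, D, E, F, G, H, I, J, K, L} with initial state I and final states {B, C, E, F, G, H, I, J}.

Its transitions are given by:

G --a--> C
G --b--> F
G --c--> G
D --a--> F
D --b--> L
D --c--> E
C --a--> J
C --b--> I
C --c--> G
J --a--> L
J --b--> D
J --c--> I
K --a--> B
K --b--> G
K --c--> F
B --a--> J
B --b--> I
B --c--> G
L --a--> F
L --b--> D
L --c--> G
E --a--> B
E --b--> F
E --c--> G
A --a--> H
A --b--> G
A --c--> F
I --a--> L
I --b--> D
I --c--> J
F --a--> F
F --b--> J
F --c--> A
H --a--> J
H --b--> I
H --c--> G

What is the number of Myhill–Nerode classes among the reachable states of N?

6

Reachable states from the start: {A,B,C,D,E,F,G,H,I,J,L}. Unreachable: {K} — drop them.
P0 = {B,C,E,F,G,H,I,J} | {A,D,L}.
Split {B,C,E,F,G,H,I,J} by δ(·,a) → {B,C,E,F,G,H} and {I,J}.
On input a, block {B,C,E,F,G,H} splits into {B,C,H} and {E,F,G}.
Split {A,D,L} by δ(·,a) → {D,L} and {A}.
On input a, block {E,F,G} splits into {E,G} and {F}.
The partition is now stable with 6 blocks: {B,C,H} | {D,L} | {I,J} | {E,G} | {A} | {F}.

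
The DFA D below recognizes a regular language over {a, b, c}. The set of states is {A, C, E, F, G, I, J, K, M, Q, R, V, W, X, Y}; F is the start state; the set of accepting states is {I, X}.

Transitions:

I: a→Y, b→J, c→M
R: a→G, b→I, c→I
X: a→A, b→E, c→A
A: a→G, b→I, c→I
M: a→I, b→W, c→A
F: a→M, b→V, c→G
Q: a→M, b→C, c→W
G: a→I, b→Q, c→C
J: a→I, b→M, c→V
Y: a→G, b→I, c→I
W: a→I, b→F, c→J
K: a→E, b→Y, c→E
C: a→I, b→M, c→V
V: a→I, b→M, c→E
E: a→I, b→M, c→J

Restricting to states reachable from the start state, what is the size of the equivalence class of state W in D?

Reachable states from the start: {A,C,E,F,G,I,J,M,Q,V,W,Y}. Unreachable: {K,R,X} — drop them.
P0 = {I} | {A,C,E,F,G,J,M,Q,V,W,Y}.
Refine {A,C,E,F,G,J,M,Q,V,W,Y} on symbol a: members go to different blocks, giving {C,E,G,J,M,V,W} and {A,F,Q,Y}.
Split {C,E,G,J,M,V,W} by δ(·,b) → {C,E,J,M,V} and {G,W}.
Split {C,E,J,M,V} by δ(·,b) → {C,E,J,V} and {M}.
Split {A,F,Q,Y} by δ(·,a) → {F,Q} and {A,Y}.
The partition is now stable with 6 blocks: {I} | {C,E,J,V} | {F,Q} | {G,W} | {M} | {A,Y}.
The equivalence class containing W is {G,W}, of size 2.

2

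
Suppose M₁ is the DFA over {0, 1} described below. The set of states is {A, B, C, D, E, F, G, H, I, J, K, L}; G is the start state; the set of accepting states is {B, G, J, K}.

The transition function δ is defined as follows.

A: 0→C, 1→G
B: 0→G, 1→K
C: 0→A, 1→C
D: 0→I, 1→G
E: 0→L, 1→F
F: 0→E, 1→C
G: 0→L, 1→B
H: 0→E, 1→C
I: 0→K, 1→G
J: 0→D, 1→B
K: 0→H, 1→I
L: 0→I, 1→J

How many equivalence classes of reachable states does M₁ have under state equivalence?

Every state is reachable, so we keep all 12.
Start with accepting vs non-accepting: {B,G,J,K} | {A,C,D,E,F,H,I,L}.
Refine {B,G,J,K} on symbol 0: members go to different blocks, giving {G,J,K} and {B}.
Split {G,J,K} by δ(·,1) → {G,J} and {K}.
On input 0, block {A,C,D,E,F,H,I,L} splits into {A,C,D,E,F,H,L} and {I}.
Refine {A,C,D,E,F,H,L} on symbol 0: members go to different blocks, giving {A,C,E,F,H} and {D,L}.
On input 0, block {A,C,E,F,H} splits into {A,C,F,H} and {E}.
Refine {A,C,F,H} on symbol 0: members go to different blocks, giving {A,C} and {F,H}.
Split {A,C} by δ(·,1) → {A} and {C}.
The partition is now stable with 9 blocks: {G,J} | {A} | {B} | {K} | {I} | {D,L} | {E} | {F,H} | {C}.

9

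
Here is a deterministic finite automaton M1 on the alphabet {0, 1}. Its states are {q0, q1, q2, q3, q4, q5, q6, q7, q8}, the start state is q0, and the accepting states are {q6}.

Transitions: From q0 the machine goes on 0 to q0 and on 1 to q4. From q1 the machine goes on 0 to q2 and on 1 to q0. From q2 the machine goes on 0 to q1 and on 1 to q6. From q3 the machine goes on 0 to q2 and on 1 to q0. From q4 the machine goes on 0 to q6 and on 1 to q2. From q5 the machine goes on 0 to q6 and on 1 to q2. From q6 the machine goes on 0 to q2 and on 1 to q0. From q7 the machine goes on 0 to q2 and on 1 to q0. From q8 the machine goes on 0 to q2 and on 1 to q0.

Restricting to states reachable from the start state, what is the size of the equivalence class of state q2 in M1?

1

Reachable states from the start: {q0,q1,q2,q4,q6}. Unreachable: {q3,q5,q7,q8} — drop them.
Initial partition by acceptance: {q6} | {q0,q1,q2,q4}.
Refine {q0,q1,q2,q4} on symbol 0: members go to different blocks, giving {q0,q1,q2} and {q4}.
Refine {q0,q1,q2} on symbol 1: members go to different blocks, giving {q0} and {q1} and {q2}.
The partition is now stable with 5 blocks: {q6} | {q0} | {q4} | {q1} | {q2}.
State q2 belongs to the block {q2}, which has 1 states.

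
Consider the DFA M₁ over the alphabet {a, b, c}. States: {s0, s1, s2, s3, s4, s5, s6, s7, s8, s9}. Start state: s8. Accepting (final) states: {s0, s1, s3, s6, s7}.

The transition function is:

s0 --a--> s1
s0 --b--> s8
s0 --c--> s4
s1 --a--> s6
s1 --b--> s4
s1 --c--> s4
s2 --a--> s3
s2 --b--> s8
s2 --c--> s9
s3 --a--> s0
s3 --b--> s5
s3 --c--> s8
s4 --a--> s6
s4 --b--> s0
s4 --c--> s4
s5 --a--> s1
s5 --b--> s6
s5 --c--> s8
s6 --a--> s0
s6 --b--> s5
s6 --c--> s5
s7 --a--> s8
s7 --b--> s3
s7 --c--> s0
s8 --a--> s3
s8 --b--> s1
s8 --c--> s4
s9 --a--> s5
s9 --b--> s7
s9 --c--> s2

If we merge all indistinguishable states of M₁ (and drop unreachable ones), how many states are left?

2

First remove the unreachable states {s2,s7,s9}; 7 states remain.
Initial partition by acceptance: {s0,s1,s3,s6} | {s4,s5,s8}.
The partition is now stable with 2 blocks: {s0,s1,s3,s6} | {s4,s5,s8}.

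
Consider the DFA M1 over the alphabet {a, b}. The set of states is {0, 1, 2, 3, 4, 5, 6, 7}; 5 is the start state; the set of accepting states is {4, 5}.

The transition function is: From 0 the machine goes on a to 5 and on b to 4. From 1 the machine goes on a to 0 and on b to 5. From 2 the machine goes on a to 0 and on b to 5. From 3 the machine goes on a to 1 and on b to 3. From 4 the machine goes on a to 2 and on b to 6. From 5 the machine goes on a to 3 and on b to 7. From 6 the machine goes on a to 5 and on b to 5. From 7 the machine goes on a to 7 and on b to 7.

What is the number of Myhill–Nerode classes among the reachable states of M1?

7

All states are reachable from the start state.
Initial partition by acceptance: {4,5} | {0,1,2,3,6,7}.
Split {0,1,2,3,6,7} by δ(·,a) → {1,2,3,7} and {0,6}.
Refine {4,5} on symbol b: members go to different blocks, giving {4} and {5}.
On input a, block {1,2,3,7} splits into {1,2} and {3,7}.
On input b, block {0,6} splits into {0} and {6}.
Split {3,7} by δ(·,a) → {3} and {7}.
No further refinement is possible. Final partition (7 blocks): {4} | {1,2} | {0} | {5} | {3} | {6} | {7}.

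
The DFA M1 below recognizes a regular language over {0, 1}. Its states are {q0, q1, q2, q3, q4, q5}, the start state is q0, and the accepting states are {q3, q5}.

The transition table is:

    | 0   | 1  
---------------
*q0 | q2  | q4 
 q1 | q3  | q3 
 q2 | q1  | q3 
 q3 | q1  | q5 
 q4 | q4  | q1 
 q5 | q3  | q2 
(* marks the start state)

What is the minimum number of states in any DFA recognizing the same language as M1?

All states are reachable from the start state.
Initial partition by acceptance: {q3,q5} | {q0,q1,q2,q4}.
Split {q3,q5} by δ(·,0) → {q3} and {q5}.
On input 0, block {q0,q1,q2,q4} splits into {q0,q2,q4} and {q1}.
Split {q0,q2,q4} by δ(·,0) → {q0,q4} and {q2}.
Refine {q0,q4} on symbol 0: members go to different blocks, giving {q0} and {q4}.
Stable partition: {q3} | {q0} | {q5} | {q1} | {q2} | {q4} — 6 equivalence classes.

6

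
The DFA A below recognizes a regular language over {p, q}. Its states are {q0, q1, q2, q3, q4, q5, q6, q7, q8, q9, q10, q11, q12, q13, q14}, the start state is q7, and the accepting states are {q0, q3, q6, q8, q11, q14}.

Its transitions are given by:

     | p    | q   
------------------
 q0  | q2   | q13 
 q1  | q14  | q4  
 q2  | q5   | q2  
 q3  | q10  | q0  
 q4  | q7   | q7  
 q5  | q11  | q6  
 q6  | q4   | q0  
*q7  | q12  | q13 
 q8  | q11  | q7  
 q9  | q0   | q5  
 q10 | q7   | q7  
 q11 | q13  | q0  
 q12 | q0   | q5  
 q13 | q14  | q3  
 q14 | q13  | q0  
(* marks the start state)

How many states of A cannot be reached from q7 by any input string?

Starting at q7 and following transitions, the reachable set is {q0, q2, q3, q4, q5, q6, q7, q10, q11, q12, q13, q14}. That leaves q1, q8, q9 unreachable — 3 in total.

3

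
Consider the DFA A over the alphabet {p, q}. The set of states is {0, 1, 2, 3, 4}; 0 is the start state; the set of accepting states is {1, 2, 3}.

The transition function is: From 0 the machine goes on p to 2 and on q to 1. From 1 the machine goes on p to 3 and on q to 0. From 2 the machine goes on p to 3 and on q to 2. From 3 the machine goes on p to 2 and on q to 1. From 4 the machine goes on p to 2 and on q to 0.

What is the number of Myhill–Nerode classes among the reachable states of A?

4

First remove the unreachable states {4}; 4 states remain.
Start with accepting vs non-accepting: {1,2,3} | {0}.
On input q, block {1,2,3} splits into {2,3} and {1}.
Refine {2,3} on symbol q: members go to different blocks, giving {2} and {3}.
No further refinement is possible. Final partition (4 blocks): {2} | {0} | {1} | {3}.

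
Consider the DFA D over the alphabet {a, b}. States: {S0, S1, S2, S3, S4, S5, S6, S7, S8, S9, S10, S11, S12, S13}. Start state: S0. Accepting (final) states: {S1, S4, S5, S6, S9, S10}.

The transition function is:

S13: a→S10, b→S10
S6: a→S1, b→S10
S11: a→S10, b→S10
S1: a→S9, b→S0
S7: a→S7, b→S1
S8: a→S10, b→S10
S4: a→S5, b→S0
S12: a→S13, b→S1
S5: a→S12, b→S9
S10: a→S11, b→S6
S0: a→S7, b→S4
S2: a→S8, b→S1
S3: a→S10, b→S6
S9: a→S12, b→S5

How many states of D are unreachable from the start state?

3

Starting at S0 and following transitions, the reachable set is {S0, S1, S4, S5, S6, S7, S9, S10, S11, S12, S13}. That leaves S2, S3, S8 unreachable — 3 in total.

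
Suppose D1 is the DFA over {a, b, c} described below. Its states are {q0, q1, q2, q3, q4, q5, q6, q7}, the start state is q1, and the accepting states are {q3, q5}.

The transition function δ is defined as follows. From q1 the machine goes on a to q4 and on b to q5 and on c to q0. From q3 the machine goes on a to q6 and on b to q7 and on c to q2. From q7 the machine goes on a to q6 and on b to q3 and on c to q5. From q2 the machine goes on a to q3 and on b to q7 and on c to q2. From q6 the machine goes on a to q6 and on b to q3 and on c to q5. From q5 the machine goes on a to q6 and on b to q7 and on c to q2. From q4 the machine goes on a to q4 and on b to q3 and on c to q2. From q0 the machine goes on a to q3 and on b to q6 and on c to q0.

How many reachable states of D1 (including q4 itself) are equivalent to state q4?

Initial partition by acceptance: {q3,q5} | {q0,q1,q2,q4,q6,q7}.
Split {q0,q1,q2,q4,q6,q7} by δ(·,a) → {q1,q4,q6,q7} and {q0,q2}.
On input c, block {q1,q4,q6,q7} splits into {q1,q4} and {q6,q7}.
Stable partition: {q3,q5} | {q1,q4} | {q0,q2} | {q6,q7} — 4 equivalence classes.
State q4 belongs to the block {q1,q4}, which has 2 states.

2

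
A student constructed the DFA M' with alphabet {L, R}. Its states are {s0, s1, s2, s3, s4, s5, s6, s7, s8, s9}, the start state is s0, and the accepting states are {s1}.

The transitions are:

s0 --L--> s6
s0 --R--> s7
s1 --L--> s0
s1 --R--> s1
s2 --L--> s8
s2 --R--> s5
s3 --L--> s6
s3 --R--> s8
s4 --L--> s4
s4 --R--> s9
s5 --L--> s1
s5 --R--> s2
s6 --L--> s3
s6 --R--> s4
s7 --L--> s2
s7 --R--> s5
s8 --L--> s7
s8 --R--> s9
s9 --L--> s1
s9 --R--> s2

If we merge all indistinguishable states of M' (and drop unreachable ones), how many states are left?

Every state is reachable, so we keep all 10.
Start with accepting vs non-accepting: {s1} | {s0,s2,s3,s4,s5,s6,s7,s8,s9}.
On input L, block {s0,s2,s3,s4,s5,s6,s7,s8,s9} splits into {s0,s2,s3,s4,s6,s7,s8} and {s5,s9}.
On input R, block {s0,s2,s3,s4,s6,s7,s8} splits into {s2,s4,s7,s8} and {s0,s3,s6}.
The partition is now stable with 4 blocks: {s1} | {s2,s4,s7,s8} | {s5,s9} | {s0,s3,s6}.

4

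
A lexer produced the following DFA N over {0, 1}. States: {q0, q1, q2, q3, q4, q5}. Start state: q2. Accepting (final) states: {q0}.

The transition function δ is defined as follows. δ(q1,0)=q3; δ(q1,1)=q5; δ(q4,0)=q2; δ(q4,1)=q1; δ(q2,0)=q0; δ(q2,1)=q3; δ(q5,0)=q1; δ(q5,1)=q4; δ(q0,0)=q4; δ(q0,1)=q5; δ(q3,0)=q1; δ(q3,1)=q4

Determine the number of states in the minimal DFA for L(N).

Start with accepting vs non-accepting: {q0} | {q1,q2,q3,q4,q5}.
On input 0, block {q1,q2,q3,q4,q5} splits into {q1,q3,q4,q5} and {q2}.
Refine {q1,q3,q4,q5} on symbol 0: members go to different blocks, giving {q1,q3,q5} and {q4}.
Split {q1,q3,q5} by δ(·,1) → {q3,q5} and {q1}.
The partition is now stable with 5 blocks: {q0} | {q3,q5} | {q2} | {q4} | {q1}.

5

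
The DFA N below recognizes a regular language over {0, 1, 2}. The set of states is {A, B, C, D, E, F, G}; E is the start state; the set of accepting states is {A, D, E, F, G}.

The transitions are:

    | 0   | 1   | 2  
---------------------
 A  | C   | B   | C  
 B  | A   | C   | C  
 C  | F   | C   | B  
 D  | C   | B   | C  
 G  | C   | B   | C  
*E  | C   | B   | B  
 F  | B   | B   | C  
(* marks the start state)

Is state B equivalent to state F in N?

No

States {D,G} cannot be reached from the start state, so discard them.
P0 = {A,E,F} | {B,C}.
The partition is now stable with 2 blocks: {A,E,F} | {B,C}.
B and F end up in different blocks, so they are distinguishable. For instance, the string 'ε' is accepted from only F.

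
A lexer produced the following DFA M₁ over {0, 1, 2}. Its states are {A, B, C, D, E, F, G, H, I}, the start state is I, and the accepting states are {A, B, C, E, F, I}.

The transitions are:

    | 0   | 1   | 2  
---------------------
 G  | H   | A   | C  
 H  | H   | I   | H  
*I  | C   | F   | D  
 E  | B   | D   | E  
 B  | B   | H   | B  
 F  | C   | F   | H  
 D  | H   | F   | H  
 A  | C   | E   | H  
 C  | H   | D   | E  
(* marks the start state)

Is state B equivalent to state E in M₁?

Yes

First remove the unreachable states {A,G}; 7 states remain.
Start with accepting vs non-accepting: {B,C,E,F,I} | {D,H}.
Split {B,C,E,F,I} by δ(·,0) → {B,E,F,I} and {C}.
Refine {B,E,F,I} on symbol 0: members go to different blocks, giving {B,E} and {F,I}.
No further refinement is possible. Final partition (4 blocks): {B,E} | {D,H} | {C} | {F,I}.
B and E lie in the same block of the stable partition, so they are equivalent — no string distinguishes them.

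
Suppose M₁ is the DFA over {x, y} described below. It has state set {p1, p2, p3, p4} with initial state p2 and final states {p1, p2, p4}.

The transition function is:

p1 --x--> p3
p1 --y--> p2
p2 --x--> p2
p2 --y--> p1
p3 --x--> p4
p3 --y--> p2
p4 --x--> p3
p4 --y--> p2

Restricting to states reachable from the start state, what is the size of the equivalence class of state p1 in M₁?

Initial partition by acceptance: {p1,p2,p4} | {p3}.
On input x, block {p1,p2,p4} splits into {p1,p4} and {p2}.
Stable partition: {p1,p4} | {p3} | {p2} — 3 equivalence classes.
The equivalence class containing p1 is {p1,p4}, of size 2.

2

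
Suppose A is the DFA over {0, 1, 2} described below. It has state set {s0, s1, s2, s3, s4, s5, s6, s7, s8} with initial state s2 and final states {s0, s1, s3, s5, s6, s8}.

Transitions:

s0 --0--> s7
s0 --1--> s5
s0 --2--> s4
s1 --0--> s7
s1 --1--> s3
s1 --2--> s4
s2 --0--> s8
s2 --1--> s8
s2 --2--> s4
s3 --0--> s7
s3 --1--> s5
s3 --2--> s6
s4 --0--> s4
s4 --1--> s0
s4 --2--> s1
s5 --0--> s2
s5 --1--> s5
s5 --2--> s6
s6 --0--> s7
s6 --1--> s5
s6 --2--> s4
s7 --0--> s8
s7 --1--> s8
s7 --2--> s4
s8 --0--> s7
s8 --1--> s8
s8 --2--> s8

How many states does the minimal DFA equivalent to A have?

P0 = {s0,s1,s3,s5,s6,s8} | {s2,s4,s7}.
Refine {s0,s1,s3,s5,s6,s8} on symbol 2: members go to different blocks, giving {s0,s1,s6} and {s3,s5,s8}.
Refine {s2,s4,s7} on symbol 0: members go to different blocks, giving {s2,s7} and {s4}.
Refine {s3,s5,s8} on symbol 2: members go to different blocks, giving {s3,s5} and {s8}.
Stable partition: {s0,s1,s6} | {s2,s7} | {s3,s5} | {s4} | {s8} — 5 equivalence classes.

5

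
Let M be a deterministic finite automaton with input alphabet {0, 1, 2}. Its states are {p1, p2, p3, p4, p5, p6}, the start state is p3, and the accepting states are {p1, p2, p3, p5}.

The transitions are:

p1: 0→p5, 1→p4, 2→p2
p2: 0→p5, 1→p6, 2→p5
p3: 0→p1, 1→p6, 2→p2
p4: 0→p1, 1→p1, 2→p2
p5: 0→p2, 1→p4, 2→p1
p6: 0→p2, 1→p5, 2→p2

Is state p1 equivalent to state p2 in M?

Yes

All states are reachable from the start state.
P0 = {p1,p2,p3,p5} | {p4,p6}.
The partition is now stable with 2 blocks: {p1,p2,p3,p5} | {p4,p6}.
p1 and p2 lie in the same block of the stable partition, so they are equivalent — no string distinguishes them.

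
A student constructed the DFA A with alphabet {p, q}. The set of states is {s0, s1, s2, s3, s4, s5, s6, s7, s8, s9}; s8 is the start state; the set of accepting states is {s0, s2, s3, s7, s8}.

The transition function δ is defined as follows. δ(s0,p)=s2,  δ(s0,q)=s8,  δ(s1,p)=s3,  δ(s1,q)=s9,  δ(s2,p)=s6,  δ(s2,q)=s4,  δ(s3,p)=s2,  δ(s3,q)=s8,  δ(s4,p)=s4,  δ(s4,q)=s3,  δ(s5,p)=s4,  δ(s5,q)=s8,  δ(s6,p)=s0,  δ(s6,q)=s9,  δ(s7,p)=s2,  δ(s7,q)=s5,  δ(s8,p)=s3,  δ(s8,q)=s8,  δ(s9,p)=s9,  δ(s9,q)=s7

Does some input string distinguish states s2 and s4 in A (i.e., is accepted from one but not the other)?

Yes

States {s1} cannot be reached from the start state, so discard them.
Start with accepting vs non-accepting: {s0,s2,s3,s7,s8} | {s4,s5,s6,s9}.
Split {s0,s2,s3,s7,s8} by δ(·,p) → {s0,s3,s7,s8} and {s2}.
On input p, block {s0,s3,s7,s8} splits into {s0,s3,s7} and {s8}.
Split {s0,s3,s7} by δ(·,q) → {s0,s3} and {s7}.
On input p, block {s4,s5,s6,s9} splits into {s4,s5,s9} and {s6}.
Split {s4,s5,s9} by δ(·,q) → {s4} and {s5} and {s9}.
Stable partition: {s0,s3} | {s4} | {s2} | {s8} | {s7} | {s6} | {s5} | {s9} — 8 equivalence classes.
s2 and s4 end up in different blocks, so they are distinguishable. For instance, the string 'ε' is accepted from only s2.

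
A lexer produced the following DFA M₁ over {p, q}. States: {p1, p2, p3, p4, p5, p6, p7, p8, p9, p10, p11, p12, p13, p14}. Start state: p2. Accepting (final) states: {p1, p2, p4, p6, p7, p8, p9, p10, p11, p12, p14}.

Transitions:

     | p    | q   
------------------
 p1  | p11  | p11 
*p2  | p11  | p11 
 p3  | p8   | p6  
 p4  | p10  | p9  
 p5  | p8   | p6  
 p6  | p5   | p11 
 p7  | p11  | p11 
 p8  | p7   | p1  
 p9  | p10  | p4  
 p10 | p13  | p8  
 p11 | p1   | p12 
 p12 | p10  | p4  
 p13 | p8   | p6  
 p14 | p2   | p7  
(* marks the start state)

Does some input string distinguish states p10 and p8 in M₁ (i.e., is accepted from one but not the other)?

Reachable states from the start: {p1,p2,p4,p5,p6,p7,p8,p9,p10,p11,p12,p13}. Unreachable: {p3,p14} — drop them.
Initial partition by acceptance: {p1,p2,p4,p6,p7,p8,p9,p10,p11,p12} | {p5,p13}.
Split {p1,p2,p4,p6,p7,p8,p9,p10,p11,p12} by δ(·,p) → {p1,p2,p4,p7,p8,p9,p11,p12} and {p6,p10}.
Split {p1,p2,p4,p7,p8,p9,p11,p12} by δ(·,p) → {p1,p2,p7,p8,p11} and {p4,p9,p12}.
Split {p1,p2,p7,p8,p11} by δ(·,q) → {p1,p2,p7,p8} and {p11}.
Refine {p1,p2,p7,p8} on symbol p: members go to different blocks, giving {p1,p2,p7} and {p8}.
Refine {p6,p10} on symbol q: members go to different blocks, giving {p6} and {p10}.
No further refinement is possible. Final partition (7 blocks): {p1,p2,p7} | {p5,p13} | {p6} | {p4,p9,p12} | {p11} | {p8} | {p10}.
p10 and p8 end up in different blocks, so they are distinguishable. For instance, the string 'p' is accepted from only p8.

Yes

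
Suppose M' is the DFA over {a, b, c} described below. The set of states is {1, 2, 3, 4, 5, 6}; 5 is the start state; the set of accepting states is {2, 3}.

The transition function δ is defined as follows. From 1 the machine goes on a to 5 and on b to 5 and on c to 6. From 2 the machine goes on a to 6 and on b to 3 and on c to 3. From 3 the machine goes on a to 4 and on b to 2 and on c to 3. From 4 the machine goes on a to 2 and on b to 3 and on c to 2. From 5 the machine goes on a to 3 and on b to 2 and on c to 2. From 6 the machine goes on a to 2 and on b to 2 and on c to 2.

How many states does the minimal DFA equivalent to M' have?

2

States {1} cannot be reached from the start state, so discard them.
Start with accepting vs non-accepting: {2,3} | {4,5,6}.
No further refinement is possible. Final partition (2 blocks): {2,3} | {4,5,6}.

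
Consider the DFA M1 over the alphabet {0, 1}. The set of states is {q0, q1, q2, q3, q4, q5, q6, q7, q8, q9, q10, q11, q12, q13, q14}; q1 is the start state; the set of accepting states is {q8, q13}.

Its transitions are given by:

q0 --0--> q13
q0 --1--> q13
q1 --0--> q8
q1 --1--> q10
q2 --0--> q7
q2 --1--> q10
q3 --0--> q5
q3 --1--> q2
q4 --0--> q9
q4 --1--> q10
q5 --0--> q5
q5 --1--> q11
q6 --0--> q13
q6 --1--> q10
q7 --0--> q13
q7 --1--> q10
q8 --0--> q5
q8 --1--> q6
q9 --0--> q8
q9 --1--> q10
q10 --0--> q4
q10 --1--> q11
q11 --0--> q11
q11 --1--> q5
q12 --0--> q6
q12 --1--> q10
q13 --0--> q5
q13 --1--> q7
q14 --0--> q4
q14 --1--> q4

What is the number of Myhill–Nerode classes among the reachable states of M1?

First remove the unreachable states {q0,q2,q3,q12,q14}; 10 states remain.
Initial partition by acceptance: {q8,q13} | {q1,q4,q5,q6,q7,q9,q10,q11}.
Refine {q1,q4,q5,q6,q7,q9,q10,q11} on symbol 0: members go to different blocks, giving {q1,q6,q7,q9} and {q4,q5,q10,q11}.
Refine {q4,q5,q10,q11} on symbol 0: members go to different blocks, giving {q5,q10,q11} and {q4}.
Split {q5,q10,q11} by δ(·,0) → {q5,q11} and {q10}.
The partition is now stable with 5 blocks: {q8,q13} | {q1,q6,q7,q9} | {q5,q11} | {q4} | {q10}.

5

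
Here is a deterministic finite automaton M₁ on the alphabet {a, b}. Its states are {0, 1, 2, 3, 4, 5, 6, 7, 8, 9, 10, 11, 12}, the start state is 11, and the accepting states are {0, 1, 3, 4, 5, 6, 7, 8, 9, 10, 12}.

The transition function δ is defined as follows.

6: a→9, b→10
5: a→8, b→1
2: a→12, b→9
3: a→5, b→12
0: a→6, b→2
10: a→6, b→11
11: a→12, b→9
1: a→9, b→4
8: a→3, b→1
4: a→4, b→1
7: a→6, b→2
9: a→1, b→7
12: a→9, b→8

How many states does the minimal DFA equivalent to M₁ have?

6

States {0} cannot be reached from the start state, so discard them.
Start with accepting vs non-accepting: {1,3,4,5,6,7,8,9,10,12} | {2,11}.
Split {1,3,4,5,6,7,8,9,10,12} by δ(·,b) → {1,3,4,5,6,8,9,12} and {7,10}.
Split {1,3,4,5,6,8,9,12} by δ(·,b) → {1,3,4,5,8,12} and {6,9}.
Split {1,3,4,5,8,12} by δ(·,a) → {3,4,5,8} and {1,12}.
On input a, block {6,9} splits into {6} and {9}.
No further refinement is possible. Final partition (6 blocks): {3,4,5,8} | {2,11} | {7,10} | {6} | {1,12} | {9}.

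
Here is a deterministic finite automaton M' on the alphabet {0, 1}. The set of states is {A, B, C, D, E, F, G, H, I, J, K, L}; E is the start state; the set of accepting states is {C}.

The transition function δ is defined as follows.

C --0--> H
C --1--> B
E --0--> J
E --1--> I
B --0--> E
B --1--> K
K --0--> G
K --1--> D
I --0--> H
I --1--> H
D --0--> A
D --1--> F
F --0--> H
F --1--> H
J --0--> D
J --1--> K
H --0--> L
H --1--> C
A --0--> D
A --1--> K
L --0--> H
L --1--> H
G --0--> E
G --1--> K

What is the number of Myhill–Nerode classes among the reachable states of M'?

All states are reachable from the start state.
Start with accepting vs non-accepting: {C} | {A,B,D,E,F,G,H,I,J,K,L}.
Split {A,B,D,E,F,G,H,I,J,K,L} by δ(·,1) → {A,B,D,E,F,G,I,J,K,L} and {H}.
Split {A,B,D,E,F,G,I,J,K,L} by δ(·,0) → {A,B,D,E,G,J,K} and {F,I,L}.
Split {A,B,D,E,G,J,K} by δ(·,1) → {A,B,G,J,K} and {D,E}.
Refine {A,B,G,J,K} on symbol 0: members go to different blocks, giving {A,B,G,J} and {K}.
No further refinement is possible. Final partition (6 blocks): {C} | {A,B,G,J} | {H} | {F,I,L} | {D,E} | {K}.

6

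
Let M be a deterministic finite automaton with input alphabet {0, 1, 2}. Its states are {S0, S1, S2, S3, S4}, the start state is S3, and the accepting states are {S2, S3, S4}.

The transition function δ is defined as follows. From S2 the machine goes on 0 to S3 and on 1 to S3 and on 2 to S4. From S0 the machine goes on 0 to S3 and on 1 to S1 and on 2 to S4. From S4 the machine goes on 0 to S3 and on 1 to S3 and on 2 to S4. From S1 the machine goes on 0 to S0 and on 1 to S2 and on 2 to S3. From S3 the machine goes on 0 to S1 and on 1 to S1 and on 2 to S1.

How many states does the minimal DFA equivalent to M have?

4

All states are reachable from the start state.
P0 = {S2,S3,S4} | {S0,S1}.
Split {S2,S3,S4} by δ(·,0) → {S2,S4} and {S3}.
Split {S0,S1} by δ(·,0) → {S0} and {S1}.
The partition is now stable with 4 blocks: {S2,S4} | {S0} | {S3} | {S1}.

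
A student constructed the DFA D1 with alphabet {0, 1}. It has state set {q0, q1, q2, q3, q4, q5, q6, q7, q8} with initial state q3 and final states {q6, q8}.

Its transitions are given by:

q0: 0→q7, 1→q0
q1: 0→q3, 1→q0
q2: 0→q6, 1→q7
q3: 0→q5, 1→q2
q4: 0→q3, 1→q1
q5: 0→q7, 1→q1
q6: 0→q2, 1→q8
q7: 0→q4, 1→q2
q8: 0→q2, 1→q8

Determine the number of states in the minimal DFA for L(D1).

4

All states are reachable from the start state.
Initial partition by acceptance: {q6,q8} | {q0,q1,q2,q3,q4,q5,q7}.
Split {q0,q1,q2,q3,q4,q5,q7} by δ(·,0) → {q0,q1,q3,q4,q5,q7} and {q2}.
On input 1, block {q0,q1,q3,q4,q5,q7} splits into {q0,q1,q4,q5} and {q3,q7}.
No further refinement is possible. Final partition (4 blocks): {q6,q8} | {q0,q1,q4,q5} | {q2} | {q3,q7}.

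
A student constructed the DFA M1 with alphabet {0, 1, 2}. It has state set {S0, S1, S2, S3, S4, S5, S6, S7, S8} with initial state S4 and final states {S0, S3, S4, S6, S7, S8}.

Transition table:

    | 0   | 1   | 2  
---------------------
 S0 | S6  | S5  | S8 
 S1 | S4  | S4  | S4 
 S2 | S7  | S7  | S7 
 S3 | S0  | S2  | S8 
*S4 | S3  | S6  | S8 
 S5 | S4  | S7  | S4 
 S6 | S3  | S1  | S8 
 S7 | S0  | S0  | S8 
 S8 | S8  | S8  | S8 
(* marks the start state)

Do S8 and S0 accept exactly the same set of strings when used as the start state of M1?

No

Start with accepting vs non-accepting: {S0,S3,S4,S6,S7,S8} | {S1,S2,S5}.
Split {S0,S3,S4,S6,S7,S8} by δ(·,1) → {S0,S3,S6} and {S4,S7,S8}.
Split {S4,S7,S8} by δ(·,0) → {S4,S7} and {S8}.
Stable partition: {S0,S3,S6} | {S1,S2,S5} | {S4,S7} | {S8} — 4 equivalence classes.
S8 and S0 end up in different blocks, so they are distinguishable. For instance, the string '1' is accepted from only S8.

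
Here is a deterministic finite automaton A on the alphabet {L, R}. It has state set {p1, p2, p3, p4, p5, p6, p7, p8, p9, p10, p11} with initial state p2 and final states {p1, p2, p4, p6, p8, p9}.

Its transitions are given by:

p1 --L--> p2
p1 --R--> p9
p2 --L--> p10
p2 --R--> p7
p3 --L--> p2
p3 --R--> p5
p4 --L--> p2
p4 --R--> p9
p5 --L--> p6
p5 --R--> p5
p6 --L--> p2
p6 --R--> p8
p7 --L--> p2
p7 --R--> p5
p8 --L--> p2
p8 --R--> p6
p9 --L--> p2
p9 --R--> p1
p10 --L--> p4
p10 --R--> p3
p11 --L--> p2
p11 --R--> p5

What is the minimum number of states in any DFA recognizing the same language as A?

5

First remove the unreachable states {p11}; 10 states remain.
P0 = {p1,p2,p4,p6,p8,p9} | {p3,p5,p7,p10}.
Refine {p1,p2,p4,p6,p8,p9} on symbol L: members go to different blocks, giving {p1,p4,p6,p8,p9} and {p2}.
Refine {p3,p5,p7,p10} on symbol L: members go to different blocks, giving {p3,p7} and {p5,p10}.
Split {p5,p10} by δ(·,R) → {p5} and {p10}.
Stable partition: {p1,p4,p6,p8,p9} | {p3,p7} | {p2} | {p5} | {p10} — 5 equivalence classes.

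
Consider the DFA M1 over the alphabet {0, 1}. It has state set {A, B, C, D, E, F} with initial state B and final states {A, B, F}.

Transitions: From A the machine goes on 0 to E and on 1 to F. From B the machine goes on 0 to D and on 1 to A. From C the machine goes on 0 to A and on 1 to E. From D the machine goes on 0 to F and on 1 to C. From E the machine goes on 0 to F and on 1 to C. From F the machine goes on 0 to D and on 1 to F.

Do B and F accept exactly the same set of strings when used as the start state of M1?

Initial partition by acceptance: {A,B,F} | {C,D,E}.
The partition is now stable with 2 blocks: {A,B,F} | {C,D,E}.
B and F lie in the same block of the stable partition, so they are equivalent — no string distinguishes them.

Yes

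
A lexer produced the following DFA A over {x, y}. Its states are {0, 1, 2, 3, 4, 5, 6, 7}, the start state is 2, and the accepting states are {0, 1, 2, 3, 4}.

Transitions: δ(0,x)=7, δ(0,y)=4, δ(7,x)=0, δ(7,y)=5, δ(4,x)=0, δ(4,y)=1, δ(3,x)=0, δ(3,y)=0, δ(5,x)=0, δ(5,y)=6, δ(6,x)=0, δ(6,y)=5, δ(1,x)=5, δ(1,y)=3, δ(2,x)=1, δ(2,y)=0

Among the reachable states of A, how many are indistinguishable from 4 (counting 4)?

3

Every state is reachable, so we keep all 8.
P0 = {0,1,2,3,4} | {5,6,7}.
Split {0,1,2,3,4} by δ(·,x) → {2,3,4} and {0,1}.
No further refinement is possible. Final partition (3 blocks): {2,3,4} | {5,6,7} | {0,1}.
State 4 belongs to the block {2,3,4}, which has 3 states.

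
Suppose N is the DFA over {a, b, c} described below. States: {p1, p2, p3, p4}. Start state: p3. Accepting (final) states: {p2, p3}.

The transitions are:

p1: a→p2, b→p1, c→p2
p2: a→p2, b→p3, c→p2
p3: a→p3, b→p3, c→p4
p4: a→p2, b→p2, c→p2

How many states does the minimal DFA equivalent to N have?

First remove the unreachable states {p1}; 3 states remain.
P0 = {p2,p3} | {p4}.
Split {p2,p3} by δ(·,c) → {p2} and {p3}.
Stable partition: {p2} | {p4} | {p3} — 3 equivalence classes.

3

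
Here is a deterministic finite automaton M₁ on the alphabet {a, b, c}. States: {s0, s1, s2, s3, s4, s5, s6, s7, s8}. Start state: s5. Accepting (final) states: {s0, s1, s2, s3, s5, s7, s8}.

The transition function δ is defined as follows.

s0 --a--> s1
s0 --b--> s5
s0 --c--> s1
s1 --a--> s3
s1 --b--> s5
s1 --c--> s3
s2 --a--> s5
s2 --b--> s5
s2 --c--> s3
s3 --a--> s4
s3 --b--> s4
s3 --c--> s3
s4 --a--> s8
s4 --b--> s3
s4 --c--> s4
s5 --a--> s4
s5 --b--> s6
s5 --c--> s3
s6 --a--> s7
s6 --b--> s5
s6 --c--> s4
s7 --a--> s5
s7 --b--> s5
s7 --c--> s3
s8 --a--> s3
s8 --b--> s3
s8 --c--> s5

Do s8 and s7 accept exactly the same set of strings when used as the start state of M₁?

Yes

Reachable states from the start: {s3,s4,s5,s6,s7,s8}. Unreachable: {s0,s1,s2} — drop them.
Initial partition by acceptance: {s3,s5,s7,s8} | {s4,s6}.
On input a, block {s3,s5,s7,s8} splits into {s3,s5} and {s7,s8}.
The partition is now stable with 3 blocks: {s3,s5} | {s4,s6} | {s7,s8}.
s8 and s7 lie in the same block of the stable partition, so they are equivalent — no string distinguishes them.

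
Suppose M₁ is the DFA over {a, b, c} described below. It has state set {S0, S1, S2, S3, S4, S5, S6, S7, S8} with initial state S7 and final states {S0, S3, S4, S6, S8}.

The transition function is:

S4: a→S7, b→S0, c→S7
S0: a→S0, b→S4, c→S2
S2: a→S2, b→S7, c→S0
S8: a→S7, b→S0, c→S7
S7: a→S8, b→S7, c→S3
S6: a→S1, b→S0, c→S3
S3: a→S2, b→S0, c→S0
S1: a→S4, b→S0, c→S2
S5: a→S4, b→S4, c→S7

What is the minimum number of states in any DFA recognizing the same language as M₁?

5

First remove the unreachable states {S1,S5,S6}; 6 states remain.
P0 = {S0,S3,S4,S8} | {S2,S7}.
On input a, block {S0,S3,S4,S8} splits into {S3,S4,S8} and {S0}.
Split {S3,S4,S8} by δ(·,c) → {S4,S8} and {S3}.
On input a, block {S2,S7} splits into {S2} and {S7}.
The partition is now stable with 5 blocks: {S4,S8} | {S2} | {S0} | {S3} | {S7}.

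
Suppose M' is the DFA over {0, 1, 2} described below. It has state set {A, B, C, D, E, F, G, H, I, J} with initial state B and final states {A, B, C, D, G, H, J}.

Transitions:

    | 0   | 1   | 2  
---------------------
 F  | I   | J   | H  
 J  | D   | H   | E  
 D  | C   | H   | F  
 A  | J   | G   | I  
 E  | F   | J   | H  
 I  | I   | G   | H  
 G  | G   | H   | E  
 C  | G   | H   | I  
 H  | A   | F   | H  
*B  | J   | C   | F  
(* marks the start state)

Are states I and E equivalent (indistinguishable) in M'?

Yes

P0 = {A,B,C,D,G,H,J} | {E,F,I}.
Refine {A,B,C,D,G,H,J} on symbol 1: members go to different blocks, giving {A,B,C,D,G,J} and {H}.
Refine {A,B,C,D,G,J} on symbol 1: members go to different blocks, giving {C,D,G,J} and {A,B}.
Stable partition: {C,D,G,J} | {E,F,I} | {H} | {A,B} — 4 equivalence classes.
I and E lie in the same block of the stable partition, so they are equivalent — no string distinguishes them.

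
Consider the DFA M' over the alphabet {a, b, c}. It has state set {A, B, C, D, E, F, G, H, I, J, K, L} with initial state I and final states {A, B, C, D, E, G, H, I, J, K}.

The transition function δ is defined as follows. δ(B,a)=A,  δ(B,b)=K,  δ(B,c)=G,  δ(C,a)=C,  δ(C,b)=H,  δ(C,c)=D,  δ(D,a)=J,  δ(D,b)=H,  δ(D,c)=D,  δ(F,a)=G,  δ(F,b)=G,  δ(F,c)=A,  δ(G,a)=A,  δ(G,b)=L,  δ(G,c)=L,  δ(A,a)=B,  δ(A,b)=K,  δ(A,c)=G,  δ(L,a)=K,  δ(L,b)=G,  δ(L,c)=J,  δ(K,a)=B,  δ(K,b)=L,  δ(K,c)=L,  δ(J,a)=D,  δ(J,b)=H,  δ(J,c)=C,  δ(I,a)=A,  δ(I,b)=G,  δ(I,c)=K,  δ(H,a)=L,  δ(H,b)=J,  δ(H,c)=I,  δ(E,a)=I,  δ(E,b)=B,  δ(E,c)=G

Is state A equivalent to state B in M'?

States {E,F} cannot be reached from the start state, so discard them.
Start with accepting vs non-accepting: {A,B,C,D,G,H,I,J,K} | {L}.
Refine {A,B,C,D,G,H,I,J,K} on symbol a: members go to different blocks, giving {A,B,C,D,G,I,J,K} and {H}.
Refine {A,B,C,D,G,I,J,K} on symbol b: members go to different blocks, giving {A,B,I} and {C,D,J} and {G,K}.
The partition is now stable with 5 blocks: {A,B,I} | {L} | {H} | {C,D,J} | {G,K}.
A and B lie in the same block of the stable partition, so they are equivalent — no string distinguishes them.

Yes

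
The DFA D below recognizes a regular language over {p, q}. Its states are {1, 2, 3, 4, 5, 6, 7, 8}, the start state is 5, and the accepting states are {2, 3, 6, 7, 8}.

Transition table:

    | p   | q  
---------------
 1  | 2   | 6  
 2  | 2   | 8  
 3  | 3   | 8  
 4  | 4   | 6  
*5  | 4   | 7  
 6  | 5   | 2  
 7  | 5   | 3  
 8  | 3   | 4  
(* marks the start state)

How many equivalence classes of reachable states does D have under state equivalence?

States {1} cannot be reached from the start state, so discard them.
Start with accepting vs non-accepting: {2,3,6,7,8} | {4,5}.
Split {2,3,6,7,8} by δ(·,p) → {2,3,8} and {6,7}.
On input q, block {2,3,8} splits into {2,3} and {8}.
The partition is now stable with 4 blocks: {2,3} | {4,5} | {6,7} | {8}.

4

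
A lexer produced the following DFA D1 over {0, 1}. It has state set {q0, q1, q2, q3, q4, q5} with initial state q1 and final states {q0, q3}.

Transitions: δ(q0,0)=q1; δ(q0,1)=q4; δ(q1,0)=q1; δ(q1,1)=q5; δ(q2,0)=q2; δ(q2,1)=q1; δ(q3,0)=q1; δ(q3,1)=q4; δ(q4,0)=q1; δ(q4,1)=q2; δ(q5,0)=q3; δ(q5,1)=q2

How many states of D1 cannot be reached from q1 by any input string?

1

BFS from q1 reaches {q1, q2, q3, q4, q5}; the 1 state(s) q0 are never visited.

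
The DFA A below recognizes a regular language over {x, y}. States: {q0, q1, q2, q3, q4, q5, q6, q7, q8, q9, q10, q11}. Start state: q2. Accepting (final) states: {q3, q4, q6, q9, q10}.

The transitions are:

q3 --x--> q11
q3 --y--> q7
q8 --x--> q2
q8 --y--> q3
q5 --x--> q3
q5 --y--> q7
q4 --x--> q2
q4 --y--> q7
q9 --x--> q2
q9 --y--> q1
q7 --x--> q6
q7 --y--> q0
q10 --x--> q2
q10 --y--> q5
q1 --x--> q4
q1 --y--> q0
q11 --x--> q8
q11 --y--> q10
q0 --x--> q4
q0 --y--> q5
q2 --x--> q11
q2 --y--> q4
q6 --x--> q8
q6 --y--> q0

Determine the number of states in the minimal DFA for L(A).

3

Reachable states from the start: {q0,q2,q3,q4,q5,q6,q7,q8,q10,q11}. Unreachable: {q1,q9} — drop them.
Initial partition by acceptance: {q3,q4,q6,q10} | {q0,q2,q5,q7,q8,q11}.
On input x, block {q0,q2,q5,q7,q8,q11} splits into {q0,q5,q7} and {q2,q8,q11}.
Stable partition: {q3,q4,q6,q10} | {q0,q5,q7} | {q2,q8,q11} — 3 equivalence classes.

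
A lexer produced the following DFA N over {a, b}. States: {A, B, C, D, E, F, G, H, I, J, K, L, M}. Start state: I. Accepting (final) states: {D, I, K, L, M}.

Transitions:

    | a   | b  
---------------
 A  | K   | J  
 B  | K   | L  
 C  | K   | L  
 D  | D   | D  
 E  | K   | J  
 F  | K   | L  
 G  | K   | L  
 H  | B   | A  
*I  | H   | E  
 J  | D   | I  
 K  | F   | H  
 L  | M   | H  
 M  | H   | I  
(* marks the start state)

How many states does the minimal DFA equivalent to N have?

9

States {C,G} cannot be reached from the start state, so discard them.
P0 = {D,I,K,L,M} | {A,B,E,F,H,J}.
On input a, block {D,I,K,L,M} splits into {I,K,M} and {D,L}.
Split {I,K,M} by δ(·,b) → {I,K} and {M}.
Split {A,B,E,F,H,J} by δ(·,a) → {A,B,E,F} and {H} and {J}.
On input a, block {I,K} splits into {I} and {K}.
Split {A,B,E,F} by δ(·,b) → {A,E} and {B,F}.
Refine {D,L} on symbol a: members go to different blocks, giving {D} and {L}.
No further refinement is possible. Final partition (9 blocks): {I} | {A,E} | {D} | {M} | {H} | {J} | {K} | {B,F} | {L}.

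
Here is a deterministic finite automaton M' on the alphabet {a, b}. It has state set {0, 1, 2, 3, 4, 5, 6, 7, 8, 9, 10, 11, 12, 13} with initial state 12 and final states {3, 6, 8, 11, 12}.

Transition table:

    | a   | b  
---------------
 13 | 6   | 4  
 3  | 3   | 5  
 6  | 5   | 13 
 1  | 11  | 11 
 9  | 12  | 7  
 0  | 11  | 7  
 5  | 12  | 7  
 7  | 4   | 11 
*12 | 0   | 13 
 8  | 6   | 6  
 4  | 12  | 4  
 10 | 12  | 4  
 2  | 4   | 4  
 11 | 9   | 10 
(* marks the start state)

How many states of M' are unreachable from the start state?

No path from 12 leads to 1, 2, 3, 8; the other 10 states are all reachable.

4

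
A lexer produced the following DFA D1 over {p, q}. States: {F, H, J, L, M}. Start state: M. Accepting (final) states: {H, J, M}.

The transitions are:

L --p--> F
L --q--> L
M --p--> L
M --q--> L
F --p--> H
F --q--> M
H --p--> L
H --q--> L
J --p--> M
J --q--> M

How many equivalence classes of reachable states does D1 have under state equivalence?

3

Reachable states from the start: {F,H,L,M}. Unreachable: {J} — drop them.
Start with accepting vs non-accepting: {H,M} | {F,L}.
Refine {F,L} on symbol p: members go to different blocks, giving {F} and {L}.
No further refinement is possible. Final partition (3 blocks): {H,M} | {F} | {L}.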